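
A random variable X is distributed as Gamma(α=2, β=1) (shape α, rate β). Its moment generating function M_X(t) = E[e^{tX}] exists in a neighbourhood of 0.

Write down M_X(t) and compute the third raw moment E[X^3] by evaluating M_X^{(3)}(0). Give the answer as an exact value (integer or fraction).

M_X(t) = (1 - t)^(-2)
M′(t) = -2/(t^3 - 3*t^2 + 3*t - 1)
M′′(t) = 6/(t^4 - 4*t^3 + 6*t^2 - 4*t + 1)
M′′′(t) = -24/(t^5 - 5*t^4 + 10*t^3 - 10*t^2 + 5*t - 1)

E[X^3] = M′′′(0) = 24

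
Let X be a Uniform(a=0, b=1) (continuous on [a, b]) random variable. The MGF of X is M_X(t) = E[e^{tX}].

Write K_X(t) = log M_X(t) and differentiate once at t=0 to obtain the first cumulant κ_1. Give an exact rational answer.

M_X(t) = (e^(t) - 1)/t
K_X(t) = log M_X(t) = -log(t) + log(e^(t) - 1)
D[K](t) = (t*e^(t) - e^(t) + 1)/(t*e^(t) - t)

κ_1 = D[K](0) = 1/2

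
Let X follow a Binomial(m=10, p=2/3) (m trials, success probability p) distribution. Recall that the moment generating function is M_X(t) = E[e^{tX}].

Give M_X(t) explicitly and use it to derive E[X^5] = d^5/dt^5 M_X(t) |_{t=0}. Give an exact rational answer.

E[X^5] = d^5M/dt^5 |_{t=0} = 178900/9

M_X(t) = (2*e^(t)/3 + 1/3)^10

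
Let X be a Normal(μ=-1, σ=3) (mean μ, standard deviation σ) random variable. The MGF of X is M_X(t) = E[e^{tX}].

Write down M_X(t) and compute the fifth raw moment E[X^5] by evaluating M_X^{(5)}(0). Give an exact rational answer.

E[X^5] = D^5[M](0) = -1306

M_X(t) = e^(9*t^2/2 - t)
D^5[M](t) = (59049*t^5*e^(9*t^2/2) - 32805*t^4*e^(9*t^2/2) + 72900*t^3*e^(9*t^2/2) - 22680*t^2*e^(9*t^2/2) + 13410*t*e^(9*t^2/2) - 1306*e^(9*t^2/2))*e^(-t)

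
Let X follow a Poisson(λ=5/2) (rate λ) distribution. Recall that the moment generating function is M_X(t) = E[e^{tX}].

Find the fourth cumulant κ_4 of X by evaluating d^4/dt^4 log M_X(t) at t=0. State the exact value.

M_X(t) = e^(5*e^(t)/2 - 5/2)
K_X(t) = log M_X(t) = 5*e^(t)/2 - 5/2
dK/dt = 5*e^(t)/2
d^2K/dt^2 = 5*e^(t)/2
d^3K/dt^3 = 5*e^(t)/2
d^4K/dt^4 = 5*e^(t)/2

κ_4 = d^4K/dt^4 |_{t=0} = 5/2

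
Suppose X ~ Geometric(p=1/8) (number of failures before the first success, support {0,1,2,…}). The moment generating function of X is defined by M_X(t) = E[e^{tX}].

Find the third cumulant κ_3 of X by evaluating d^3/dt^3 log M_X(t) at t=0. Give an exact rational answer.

M_X(t) = 1/(8*(1 - 7*e^(t)/8))
K_X(t) = log M_X(t) = -log(1 - 7*e^(t)/8) - 3*log(2)
K^(3)(t) = (-392*e^(2*t) - 448*e^(t))/(343*e^(3*t) - 1176*e^(2*t) + 1344*e^(t) - 512)

κ_3 = K^(3)(0) = 840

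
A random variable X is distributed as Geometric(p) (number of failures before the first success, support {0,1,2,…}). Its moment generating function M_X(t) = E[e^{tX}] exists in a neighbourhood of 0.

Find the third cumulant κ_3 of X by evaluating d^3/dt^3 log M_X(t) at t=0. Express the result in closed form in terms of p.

κ_3 = K^(3)(0) = (p^2 - 3*p + 2)/p^3

M_X(t) = p/(-(1 - p)*e^(t) + 1)
K_X(t) = log M_X(t) = log(p) - log(-(1 - p)*e^(t) + 1)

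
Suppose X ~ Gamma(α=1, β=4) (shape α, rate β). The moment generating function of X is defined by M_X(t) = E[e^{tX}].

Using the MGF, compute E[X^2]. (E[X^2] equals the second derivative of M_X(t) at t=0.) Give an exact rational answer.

M_X(t) = 4/(4 - t)
M′(t) = 4/(t^2 - 8*t + 16)
M′′(t) = -8/(t^3 - 12*t^2 + 48*t - 64)

E[X^2] = M′′(0) = 1/8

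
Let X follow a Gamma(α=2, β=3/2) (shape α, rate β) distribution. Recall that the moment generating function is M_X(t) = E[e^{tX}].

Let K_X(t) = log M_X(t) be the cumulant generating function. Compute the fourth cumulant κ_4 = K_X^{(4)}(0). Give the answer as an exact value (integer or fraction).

κ_4 = d^4K/dt^4 |_{t=0} = 64/27

M_X(t) = 9/(4*(3/2 - t)^2)
K_X(t) = log M_X(t) = -2*log(3/2 - t) - 2*log(2) + 2*log(3)
dK/dt = -4/(2*t - 3)
d^2K/dt^2 = 8/(4*t^2 - 12*t + 9)
d^3K/dt^3 = -32/(8*t^3 - 36*t^2 + 54*t - 27)
d^4K/dt^4 = 192/(16*t^4 - 96*t^3 + 216*t^2 - 216*t + 81)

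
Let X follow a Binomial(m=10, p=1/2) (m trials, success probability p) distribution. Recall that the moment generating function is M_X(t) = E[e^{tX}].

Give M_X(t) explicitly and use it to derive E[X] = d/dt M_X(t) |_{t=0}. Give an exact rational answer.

M_X(t) = (e^(t)/2 + 1/2)^10

E[X] = dM/dt |_{t=0} = 5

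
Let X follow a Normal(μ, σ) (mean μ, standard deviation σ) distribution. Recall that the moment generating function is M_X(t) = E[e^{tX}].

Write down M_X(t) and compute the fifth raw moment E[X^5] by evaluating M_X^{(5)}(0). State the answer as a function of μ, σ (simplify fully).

M_X(t) = e^(μ*t + σ^2*t^2/2)
M′(t) = μ*e^(μ*t)*e^(σ^2*t^2/2) + σ^2*t*e^(μ*t)*e^(σ^2*t^2/2)
M′′(t) = μ^2*e^(μ*t)*e^(σ^2*t^2/2) + 2*μ*σ^2*t*e^(μ*t)*e^(σ^2*t^2/2) + σ^4*t^2*e^(μ*t)*e^(σ^2*t^2/2) + σ^2*e^(μ*t)*e^(σ^2*t^2/2)

E[X^5] = M′′′′′(0) = μ*(μ^4 + 10*μ^2*σ^2 + 15*σ^4)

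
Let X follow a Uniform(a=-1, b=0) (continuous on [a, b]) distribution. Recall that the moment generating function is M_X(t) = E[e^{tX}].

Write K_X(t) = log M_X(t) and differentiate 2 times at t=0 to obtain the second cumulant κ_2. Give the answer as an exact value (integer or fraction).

M_X(t) = (1 - e^(-t))/t
K_X(t) = log M_X(t) = -log(t) + log(1 - e^(-t))
dK/dt = (t - e^(t) + 1)/(t*e^(t) - t)
d^2K/dt^2 = (-t^2*e^(t) + e^(2*t) - 2*e^(t) + 1)/(t^2*e^(2*t) - 2*t^2*e^(t) + t^2)

κ_2 = d^2K/dt^2 |_{t=0} = 1/12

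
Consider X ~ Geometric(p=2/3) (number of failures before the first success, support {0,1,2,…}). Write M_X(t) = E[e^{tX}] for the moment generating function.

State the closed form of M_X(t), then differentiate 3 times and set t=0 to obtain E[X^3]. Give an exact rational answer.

M_X(t) = 2/(3*(1 - e^(t)/3))
D^3[M](t) = (2*e^(3*t) + 24*e^(2*t) + 18*e^(t))/(e^(4*t) - 12*e^(3*t) + 54*e^(2*t) - 108*e^(t) + 81)

E[X^3] = D^3[M](0) = 11/4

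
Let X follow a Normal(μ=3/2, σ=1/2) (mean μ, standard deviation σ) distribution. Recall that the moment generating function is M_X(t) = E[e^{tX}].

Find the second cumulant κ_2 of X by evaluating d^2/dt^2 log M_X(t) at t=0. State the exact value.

M_X(t) = e^(t^2/8 + 3*t/2)
K_X(t) = log M_X(t) = t^2/8 + 3*t/2
D^2[K](t) = 1/4

κ_2 = D^2[K](0) = 1/4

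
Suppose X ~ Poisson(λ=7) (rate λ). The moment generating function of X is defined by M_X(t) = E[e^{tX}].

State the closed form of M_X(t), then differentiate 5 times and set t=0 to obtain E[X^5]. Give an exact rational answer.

E[X^5] = d^5M/dt^5 |_{t=0} = 50134

M_X(t) = e^(7*e^(t) - 7)
dM/dt = 7*e^(-7)*e^(t)*e^(7*e^(t))
d^2M/dt^2 = (49*e^(2*t)*e^(7*e^(t)) + 7*e^(t)*e^(7*e^(t)))*e^(-7)
d^3M/dt^3 = (343*e^(3*t)*e^(7*e^(t)) + 147*e^(2*t)*e^(7*e^(t)) + 7*e^(t)*e^(7*e^(t)))*e^(-7)
d^4M/dt^4 = (2401*e^(4*t)*e^(7*e^(t)) + 2058*e^(3*t)*e^(7*e^(t)) + 343*e^(2*t)*e^(7*e^(t)) + 7*e^(t)*e^(7*e^(t)))*e^(-7)
d^5M/dt^5 = (16807*e^(5*t)*e^(7*e^(t)) + 24010*e^(4*t)*e^(7*e^(t)) + 8575*e^(3*t)*e^(7*e^(t)) + 735*e^(2*t)*e^(7*e^(t)) + 7*e^(t)*e^(7*e^(t)))*e^(-7)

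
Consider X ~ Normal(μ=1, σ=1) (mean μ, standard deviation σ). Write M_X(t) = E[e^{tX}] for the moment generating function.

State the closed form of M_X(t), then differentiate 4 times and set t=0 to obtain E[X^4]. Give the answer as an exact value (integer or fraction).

M_X(t) = e^(t^2/2 + t)
M^(4)(t) = t^4*e^(t)*e^(t^2/2) + 4*t^3*e^(t)*e^(t^2/2) + 12*t^2*e^(t)*e^(t^2/2) + 16*t*e^(t)*e^(t^2/2) + 10*e^(t)*e^(t^2/2)

E[X^4] = M^(4)(0) = 10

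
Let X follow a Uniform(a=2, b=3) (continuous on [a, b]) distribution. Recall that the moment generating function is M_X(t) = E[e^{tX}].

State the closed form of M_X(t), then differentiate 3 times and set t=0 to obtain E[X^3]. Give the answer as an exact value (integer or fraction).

E[X^3] = d^3M/dt^3 |_{t=0} = 65/4

M_X(t) = (e^(3*t) - e^(2*t))/t
dM/dt = (3*t*e^(3*t) - 2*t*e^(2*t) - e^(3*t) + e^(2*t))/t^2
d^2M/dt^2 = (9*t^2*e^(3*t) - 4*t^2*e^(2*t) - 6*t*e^(3*t) + 4*t*e^(2*t) + 2*e^(3*t) - 2*e^(2*t))/t^3
d^3M/dt^3 = (27*t^3*e^(3*t) - 8*t^3*e^(2*t) - 27*t^2*e^(3*t) + 12*t^2*e^(2*t) + 18*t*e^(3*t) - 12*t*e^(2*t) - 6*e^(3*t) + 6*e^(2*t))/t^4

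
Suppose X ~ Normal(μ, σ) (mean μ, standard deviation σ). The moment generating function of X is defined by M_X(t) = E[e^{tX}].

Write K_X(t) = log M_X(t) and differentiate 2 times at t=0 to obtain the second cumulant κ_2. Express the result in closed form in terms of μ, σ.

M_X(t) = e^(μ*t + σ^2*t^2/2)
K_X(t) = log M_X(t) = μ*t + σ^2*t^2/2
dK/dt = μ + σ^2*t
d^2K/dt^2 = σ^2

κ_2 = d^2K/dt^2 |_{t=0} = σ^2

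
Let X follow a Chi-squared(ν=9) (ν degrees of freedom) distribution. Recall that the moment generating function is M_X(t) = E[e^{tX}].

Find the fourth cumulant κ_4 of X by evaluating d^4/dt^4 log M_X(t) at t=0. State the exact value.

κ_4 = d^4K/dt^4 |_{t=0} = 432

M_X(t) = (1 - 2*t)^(-9/2)
K_X(t) = log M_X(t) = -9*log(1 - 2*t)/2
dK/dt = -9/(2*t - 1)
d^2K/dt^2 = 18/(4*t^2 - 4*t + 1)
d^3K/dt^3 = -72/(8*t^3 - 12*t^2 + 6*t - 1)
d^4K/dt^4 = 432/(16*t^4 - 32*t^3 + 24*t^2 - 8*t + 1)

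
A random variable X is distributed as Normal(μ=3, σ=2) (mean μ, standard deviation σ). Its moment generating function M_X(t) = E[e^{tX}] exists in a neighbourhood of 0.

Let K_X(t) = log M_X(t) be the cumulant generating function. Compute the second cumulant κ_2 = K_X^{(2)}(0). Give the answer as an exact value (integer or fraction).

M_X(t) = e^(2*t^2 + 3*t)
K_X(t) = log M_X(t) = 2*t^2 + 3*t
K^(2)(t) = 4

κ_2 = K^(2)(0) = 4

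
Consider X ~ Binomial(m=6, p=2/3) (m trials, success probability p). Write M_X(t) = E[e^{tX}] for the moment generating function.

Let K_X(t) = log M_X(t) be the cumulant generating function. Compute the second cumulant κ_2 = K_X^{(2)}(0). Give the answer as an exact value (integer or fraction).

M_X(t) = (2*e^(t)/3 + 1/3)^6
K_X(t) = log M_X(t) = 6*log(2*e^(t)/3 + 1/3)
K′(t) = 12*e^(t)/(2*e^(t) + 1)
K′′(t) = 12*e^(t)/(4*e^(2*t) + 4*e^(t) + 1)

κ_2 = K′′(0) = 4/3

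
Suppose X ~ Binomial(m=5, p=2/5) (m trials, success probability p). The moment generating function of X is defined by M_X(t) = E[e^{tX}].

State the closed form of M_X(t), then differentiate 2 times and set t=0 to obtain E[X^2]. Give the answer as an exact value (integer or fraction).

M_X(t) = (2*e^(t)/5 + 3/5)^5
M^(2)(t) = 32*e^(5*t)/125 + 768*e^(4*t)/625 + 1296*e^(3*t)/625 + 864*e^(2*t)/625 + 162*e^(t)/625

E[X^2] = M^(2)(0) = 26/5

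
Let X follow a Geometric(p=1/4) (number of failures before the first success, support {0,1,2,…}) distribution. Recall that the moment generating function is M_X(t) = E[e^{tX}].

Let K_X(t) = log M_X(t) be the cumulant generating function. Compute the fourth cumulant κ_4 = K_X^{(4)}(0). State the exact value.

M_X(t) = 1/(4*(1 - 3*e^(t)/4))
K_X(t) = log M_X(t) = -log(1 - 3*e^(t)/4) - 2*log(2)
K′(t) = -3*e^(t)/(3*e^(t) - 4)
K′′(t) = 12*e^(t)/(9*e^(2*t) - 24*e^(t) + 16)
K′′′(t) = (-36*e^(2*t) - 48*e^(t))/(27*e^(3*t) - 108*e^(2*t) + 144*e^(t) - 64)
K′′′′(t) = (108*e^(3*t) + 576*e^(2*t) + 192*e^(t))/(81*e^(4*t) - 432*e^(3*t) + 864*e^(2*t) - 768*e^(t) + 256)

κ_4 = K′′′′(0) = 876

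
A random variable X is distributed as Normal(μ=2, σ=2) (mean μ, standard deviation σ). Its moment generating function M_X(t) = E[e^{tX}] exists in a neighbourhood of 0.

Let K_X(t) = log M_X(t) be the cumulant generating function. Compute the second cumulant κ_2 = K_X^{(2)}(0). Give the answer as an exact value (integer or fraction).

M_X(t) = e^(2*t^2 + 2*t)
K_X(t) = log M_X(t) = 2*t^2 + 2*t
D^2[K](t) = 4

κ_2 = D^2[K](0) = 4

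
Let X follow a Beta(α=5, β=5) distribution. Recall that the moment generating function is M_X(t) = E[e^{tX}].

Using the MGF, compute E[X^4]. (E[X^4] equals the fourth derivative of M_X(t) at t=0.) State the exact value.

E[X^4] = D^4[M](0) = 14/143

M_X(t) = ₁F₁(5; 10; t)
D^4[M](t) = 14*₁F₁(9; 14; t)/143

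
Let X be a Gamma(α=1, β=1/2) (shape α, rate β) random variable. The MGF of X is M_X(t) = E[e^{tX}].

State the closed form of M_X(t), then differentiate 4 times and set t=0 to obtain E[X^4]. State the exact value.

M_X(t) = 1/(2*(1/2 - t))
D^4[M](t) = -384/(32*t^5 - 80*t^4 + 80*t^3 - 40*t^2 + 10*t - 1)

E[X^4] = D^4[M](0) = 384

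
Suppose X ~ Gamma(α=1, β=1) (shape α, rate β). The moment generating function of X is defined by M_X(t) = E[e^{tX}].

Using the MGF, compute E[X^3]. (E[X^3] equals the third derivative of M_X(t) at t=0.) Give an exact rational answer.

E[X^3] = D^3[M](0) = 6

M_X(t) = 1/(1 - t)
D^3[M](t) = 6/(t^4 - 4*t^3 + 6*t^2 - 4*t + 1)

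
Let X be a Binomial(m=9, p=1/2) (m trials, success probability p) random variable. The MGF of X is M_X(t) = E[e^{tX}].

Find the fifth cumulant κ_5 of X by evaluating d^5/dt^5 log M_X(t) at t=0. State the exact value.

κ_5 = d^5K/dt^5 |_{t=0} = 0

M_X(t) = (e^(t)/2 + 1/2)^9
K_X(t) = log M_X(t) = 9*log(e^(t)/2 + 1/2)
dK/dt = 9*e^(t)/(e^(t) + 1)
d^2K/dt^2 = 9*e^(t)/(e^(2*t) + 2*e^(t) + 1)
d^3K/dt^3 = (-9*e^(2*t) + 9*e^(t))/(e^(3*t) + 3*e^(2*t) + 3*e^(t) + 1)
d^4K/dt^4 = (9*e^(3*t) - 36*e^(2*t) + 9*e^(t))/(e^(4*t) + 4*e^(3*t) + 6*e^(2*t) + 4*e^(t) + 1)
d^5K/dt^5 = (-9*e^(4*t) + 99*e^(3*t) - 99*e^(2*t) + 9*e^(t))/(e^(5*t) + 5*e^(4*t) + 10*e^(3*t) + 10*e^(2*t) + 5*e^(t) + 1)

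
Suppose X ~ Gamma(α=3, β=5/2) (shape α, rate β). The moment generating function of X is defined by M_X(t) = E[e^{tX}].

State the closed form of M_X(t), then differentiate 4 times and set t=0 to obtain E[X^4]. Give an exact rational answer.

M_X(t) = 125/(8*(5/2 - t)^3)
M′(t) = 750/(16*t^4 - 160*t^3 + 600*t^2 - 1000*t + 625)
M′′(t) = -6000/(32*t^5 - 400*t^4 + 2000*t^3 - 5000*t^2 + 6250*t - 3125)
M′′′(t) = 60000/(64*t^6 - 960*t^5 + 6000*t^4 - 20000*t^3 + 37500*t^2 - 37500*t + 15625)
M′′′′(t) = -720000/(128*t^7 - 2240*t^6 + 16800*t^5 - 70000*t^4 + 175000*t^3 - 262500*t^2 + 218750*t - 78125)

E[X^4] = M′′′′(0) = 1152/125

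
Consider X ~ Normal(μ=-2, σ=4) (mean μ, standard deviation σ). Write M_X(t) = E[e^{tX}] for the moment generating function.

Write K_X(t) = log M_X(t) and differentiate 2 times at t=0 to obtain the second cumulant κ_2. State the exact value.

κ_2 = d^2K/dt^2 |_{t=0} = 16

M_X(t) = e^(8*t^2 - 2*t)
K_X(t) = log M_X(t) = 8*t^2 - 2*t
dK/dt = 16*t - 2
d^2K/dt^2 = 16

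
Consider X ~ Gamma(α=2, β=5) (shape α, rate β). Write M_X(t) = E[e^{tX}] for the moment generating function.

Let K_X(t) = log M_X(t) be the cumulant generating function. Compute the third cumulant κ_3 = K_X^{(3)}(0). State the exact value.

M_X(t) = 25/(5 - t)^2
K_X(t) = log M_X(t) = -2*log(5 - t) + 2*log(5)
D^3[K](t) = -4/(t^3 - 15*t^2 + 75*t - 125)

κ_3 = D^3[K](0) = 4/125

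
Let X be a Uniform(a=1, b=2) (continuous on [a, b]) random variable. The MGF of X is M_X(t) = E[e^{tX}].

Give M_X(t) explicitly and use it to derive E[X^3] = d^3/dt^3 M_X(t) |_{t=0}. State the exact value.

M_X(t) = (e^(2*t) - e^(t))/t
M′(t) = (2*t*e^(2*t) - t*e^(t) - e^(2*t) + e^(t))/t^2
M′′(t) = (4*t^2*e^(2*t) - t^2*e^(t) - 4*t*e^(2*t) + 2*t*e^(t) + 2*e^(2*t) - 2*e^(t))/t^3
M′′′(t) = (8*t^3*e^(2*t) - t^3*e^(t) - 12*t^2*e^(2*t) + 3*t^2*e^(t) + 12*t*e^(2*t) - 6*t*e^(t) - 6*e^(2*t) + 6*e^(t))/t^4

E[X^3] = M′′′(0) = 15/4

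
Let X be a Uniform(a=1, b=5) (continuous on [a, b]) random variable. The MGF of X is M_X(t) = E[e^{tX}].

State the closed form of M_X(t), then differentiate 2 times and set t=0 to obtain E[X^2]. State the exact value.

M_X(t) = (e^(5*t) - e^(t))/(4*t)
M^(2)(t) = (25*t^2*e^(5*t) - t^2*e^(t) - 10*t*e^(5*t) + 2*t*e^(t) + 2*e^(5*t) - 2*e^(t))/(4*t^3)

E[X^2] = M^(2)(0) = 31/3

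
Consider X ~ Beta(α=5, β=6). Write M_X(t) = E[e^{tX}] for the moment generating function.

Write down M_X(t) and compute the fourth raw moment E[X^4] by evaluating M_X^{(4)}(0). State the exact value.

E[X^4] = M′′′′(0) = 10/143

M_X(t) = ₁F₁(5; 11; t)
M′(t) = 5*₁F₁(6; 12; t)/11
M′′(t) = 5*₁F₁(7; 13; t)/22
M′′′(t) = 35*₁F₁(8; 14; t)/286
M′′′′(t) = 10*₁F₁(9; 15; t)/143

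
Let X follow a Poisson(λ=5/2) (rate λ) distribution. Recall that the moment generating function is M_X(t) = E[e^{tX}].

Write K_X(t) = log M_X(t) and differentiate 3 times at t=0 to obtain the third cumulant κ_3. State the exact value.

κ_3 = K^(3)(0) = 5/2

M_X(t) = e^(5*e^(t)/2 - 5/2)
K_X(t) = log M_X(t) = 5*e^(t)/2 - 5/2
K^(3)(t) = 5*e^(t)/2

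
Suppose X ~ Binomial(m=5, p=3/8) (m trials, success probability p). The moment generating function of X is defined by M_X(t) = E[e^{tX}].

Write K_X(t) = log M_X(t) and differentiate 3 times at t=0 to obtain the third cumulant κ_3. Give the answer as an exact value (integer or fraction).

M_X(t) = (3*e^(t)/8 + 5/8)^5
K_X(t) = log M_X(t) = 5*log(3*e^(t)/8 + 5/8)
K′(t) = 15*e^(t)/(3*e^(t) + 5)
K′′(t) = 75*e^(t)/(9*e^(2*t) + 30*e^(t) + 25)
K′′′(t) = (-225*e^(2*t) + 375*e^(t))/(27*e^(3*t) + 135*e^(2*t) + 225*e^(t) + 125)

κ_3 = K′′′(0) = 75/256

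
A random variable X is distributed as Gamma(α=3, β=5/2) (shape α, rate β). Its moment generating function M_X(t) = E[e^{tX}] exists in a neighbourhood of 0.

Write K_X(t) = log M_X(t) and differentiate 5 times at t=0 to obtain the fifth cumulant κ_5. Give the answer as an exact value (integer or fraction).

κ_5 = D^5[K](0) = 2304/3125

M_X(t) = 125/(8*(5/2 - t)^3)
K_X(t) = log M_X(t) = -3*log(5/2 - t) - 3*log(2) + 3*log(5)
D^5[K](t) = -2304/(32*t^5 - 400*t^4 + 2000*t^3 - 5000*t^2 + 6250*t - 3125)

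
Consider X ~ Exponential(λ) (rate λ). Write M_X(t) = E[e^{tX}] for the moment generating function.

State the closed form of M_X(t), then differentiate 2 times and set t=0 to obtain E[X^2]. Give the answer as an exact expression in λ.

M_X(t) = λ/(λ - t)
dM/dt = λ/(λ^2 - 2*λ*t + t^2)
d^2M/dt^2 = -2*λ/(-λ^3 + 3*λ^2*t - 3*λ*t^2 + t^3)

E[X^2] = d^2M/dt^2 |_{t=0} = 2/λ^2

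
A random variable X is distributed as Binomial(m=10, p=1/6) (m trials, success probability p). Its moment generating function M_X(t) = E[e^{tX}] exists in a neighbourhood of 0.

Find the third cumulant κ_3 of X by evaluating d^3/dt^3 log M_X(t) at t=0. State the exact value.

κ_3 = D^3[K](0) = 25/27

M_X(t) = (e^(t)/6 + 5/6)^10
K_X(t) = log M_X(t) = 10*log(e^(t)/6 + 5/6)
D^3[K](t) = (-50*e^(2*t) + 250*e^(t))/(e^(3*t) + 15*e^(2*t) + 75*e^(t) + 125)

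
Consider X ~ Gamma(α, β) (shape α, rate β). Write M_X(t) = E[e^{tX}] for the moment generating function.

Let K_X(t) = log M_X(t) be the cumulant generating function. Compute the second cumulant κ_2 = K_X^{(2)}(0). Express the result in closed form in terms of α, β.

κ_2 = K^(2)(0) = α/β^2

M_X(t) = (β/(β - t))^α
K_X(t) = log M_X(t) = α*(log(β) - log(β - t))
K^(2)(t) = α/(β^2 - 2*β*t + t^2)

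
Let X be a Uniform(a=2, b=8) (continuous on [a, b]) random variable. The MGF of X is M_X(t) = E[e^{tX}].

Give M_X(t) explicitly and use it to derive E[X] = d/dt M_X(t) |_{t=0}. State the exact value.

E[X] = M′(0) = 5

M_X(t) = (e^(8*t) - e^(2*t))/(6*t)
M′(t) = (8*t*e^(8*t) - 2*t*e^(2*t) - e^(8*t) + e^(2*t))/(6*t^2)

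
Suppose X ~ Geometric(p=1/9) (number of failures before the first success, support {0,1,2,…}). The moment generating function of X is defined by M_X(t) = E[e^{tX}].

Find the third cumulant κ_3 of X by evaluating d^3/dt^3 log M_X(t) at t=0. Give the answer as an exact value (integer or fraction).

κ_3 = D^3[K](0) = 1224

M_X(t) = 1/(9*(1 - 8*e^(t)/9))
K_X(t) = log M_X(t) = -log(1 - 8*e^(t)/9) - 2*log(3)
D^3[K](t) = (-576*e^(2*t) - 648*e^(t))/(512*e^(3*t) - 1728*e^(2*t) + 1944*e^(t) - 729)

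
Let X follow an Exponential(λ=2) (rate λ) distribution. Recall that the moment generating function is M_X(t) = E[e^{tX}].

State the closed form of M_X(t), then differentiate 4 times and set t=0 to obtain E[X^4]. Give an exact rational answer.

E[X^4] = M′′′′(0) = 3/2

M_X(t) = 2/(2 - t)
M′(t) = 2/(t^2 - 4*t + 4)
M′′(t) = -4/(t^3 - 6*t^2 + 12*t - 8)
M′′′(t) = 12/(t^4 - 8*t^3 + 24*t^2 - 32*t + 16)
M′′′′(t) = -48/(t^5 - 10*t^4 + 40*t^3 - 80*t^2 + 80*t - 32)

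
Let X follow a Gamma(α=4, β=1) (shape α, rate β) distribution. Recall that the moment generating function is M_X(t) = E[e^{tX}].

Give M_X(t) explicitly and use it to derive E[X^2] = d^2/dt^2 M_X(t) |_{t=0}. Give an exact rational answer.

E[X^2] = M′′(0) = 20

M_X(t) = (1 - t)^(-4)
M′(t) = -4/(t^5 - 5*t^4 + 10*t^3 - 10*t^2 + 5*t - 1)
M′′(t) = 20/(t^6 - 6*t^5 + 15*t^4 - 20*t^3 + 15*t^2 - 6*t + 1)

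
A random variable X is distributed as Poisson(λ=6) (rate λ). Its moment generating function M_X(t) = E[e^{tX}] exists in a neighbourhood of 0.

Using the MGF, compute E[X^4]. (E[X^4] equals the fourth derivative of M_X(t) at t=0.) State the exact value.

E[X^4] = M^(4)(0) = 2850

M_X(t) = e^(6*e^(t) - 6)
M^(4)(t) = (1296*e^(4*t)*e^(6*e^(t)) + 1296*e^(3*t)*e^(6*e^(t)) + 252*e^(2*t)*e^(6*e^(t)) + 6*e^(t)*e^(6*e^(t)))*e^(-6)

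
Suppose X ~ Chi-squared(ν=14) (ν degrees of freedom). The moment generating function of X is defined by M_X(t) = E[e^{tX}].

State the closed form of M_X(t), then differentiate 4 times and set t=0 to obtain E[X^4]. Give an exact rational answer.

E[X^4] = d^4M/dt^4 |_{t=0} = 80640

M_X(t) = (1 - 2*t)^(-7)
dM/dt = 14/(256*t^8 - 1024*t^7 + 1792*t^6 - 1792*t^5 + 1120*t^4 - 448*t^3 + 112*t^2 - 16*t + 1)
d^2M/dt^2 = -224/(512*t^9 - 2304*t^8 + 4608*t^7 - 5376*t^6 + 4032*t^5 - 2016*t^4 + 672*t^3 - 144*t^2 + 18*t - 1)
d^3M/dt^3 = 4032/(1024*t^10 - 5120*t^9 + 11520*t^8 - 15360*t^7 + 13440*t^6 - 8064*t^5 + 3360*t^4 - 960*t^3 + 180*t^2 - 20*t + 1)
d^4M/dt^4 = -80640/(2048*t^11 - 11264*t^10 + 28160*t^9 - 42240*t^8 + 42240*t^7 - 29568*t^6 + 14784*t^5 - 5280*t^4 + 1320*t^3 - 220*t^2 + 22*t - 1)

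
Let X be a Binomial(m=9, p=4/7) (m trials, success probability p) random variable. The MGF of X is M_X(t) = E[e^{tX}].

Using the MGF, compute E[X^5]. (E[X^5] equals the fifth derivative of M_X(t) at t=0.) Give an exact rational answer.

E[X^5] = D^5[M](0) = 16457148/2401

M_X(t) = (4*e^(t)/7 + 3/7)^9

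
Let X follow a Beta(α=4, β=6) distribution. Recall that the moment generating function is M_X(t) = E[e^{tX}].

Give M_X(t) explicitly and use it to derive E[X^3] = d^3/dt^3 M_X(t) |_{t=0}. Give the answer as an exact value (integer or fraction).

E[X^3] = D^3[M](0) = 1/11

M_X(t) = ₁F₁(4; 10; t)
D^3[M](t) = ₁F₁(7; 13; t)/11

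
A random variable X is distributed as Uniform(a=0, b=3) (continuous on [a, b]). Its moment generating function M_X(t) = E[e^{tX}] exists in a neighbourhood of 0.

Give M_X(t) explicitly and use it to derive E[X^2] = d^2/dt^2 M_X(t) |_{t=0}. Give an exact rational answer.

E[X^2] = M′′(0) = 3

M_X(t) = (e^(3*t) - 1)/(3*t)
M′(t) = (3*t*e^(3*t) - e^(3*t) + 1)/(3*t^2)
M′′(t) = (9*t^2*e^(3*t) - 6*t*e^(3*t) + 2*e^(3*t) - 2)/(3*t^3)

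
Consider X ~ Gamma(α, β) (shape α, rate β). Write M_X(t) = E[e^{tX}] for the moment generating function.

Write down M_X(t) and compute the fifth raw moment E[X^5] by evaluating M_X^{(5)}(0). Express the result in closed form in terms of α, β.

M_X(t) = (β/(β - t))^α

E[X^5] = D^5[M](0) = α*(α^4 + 10*α^3 + 35*α^2 + 50*α + 24)/β^5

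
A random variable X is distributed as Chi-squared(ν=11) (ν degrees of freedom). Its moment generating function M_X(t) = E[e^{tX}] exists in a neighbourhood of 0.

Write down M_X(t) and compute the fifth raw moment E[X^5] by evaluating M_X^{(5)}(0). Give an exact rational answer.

E[X^5] = D^5[M](0) = 692835

M_X(t) = (1 - 2*t)^(-11/2)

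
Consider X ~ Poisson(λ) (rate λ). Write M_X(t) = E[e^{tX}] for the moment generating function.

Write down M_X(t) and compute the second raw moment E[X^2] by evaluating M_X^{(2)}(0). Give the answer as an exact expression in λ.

M_X(t) = e^(λ*(e^(t) - 1))
M′(t) = λ*e^(-λ)*e^(t)*e^(λ*e^(t))
M′′(t) = (λ^2*e^(2*t)*e^(λ*e^(t)) + λ*e^(t)*e^(λ*e^(t)))*e^(-λ)

E[X^2] = M′′(0) = λ*(λ + 1)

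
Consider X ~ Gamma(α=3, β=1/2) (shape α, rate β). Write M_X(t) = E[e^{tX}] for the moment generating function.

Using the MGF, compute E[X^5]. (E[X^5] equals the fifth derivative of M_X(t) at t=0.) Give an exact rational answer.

E[X^5] = M^(5)(0) = 80640

M_X(t) = 1/(8*(1/2 - t)^3)
M^(5)(t) = 80640/(256*t^8 - 1024*t^7 + 1792*t^6 - 1792*t^5 + 1120*t^4 - 448*t^3 + 112*t^2 - 16*t + 1)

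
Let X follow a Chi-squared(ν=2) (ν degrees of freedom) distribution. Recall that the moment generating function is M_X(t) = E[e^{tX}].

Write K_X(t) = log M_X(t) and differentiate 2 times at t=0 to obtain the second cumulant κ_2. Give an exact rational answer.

M_X(t) = 1/(1 - 2*t)
K_X(t) = log M_X(t) = -log(1 - 2*t)
K′(t) = -2/(2*t - 1)
K′′(t) = 4/(4*t^2 - 4*t + 1)

κ_2 = K′′(0) = 4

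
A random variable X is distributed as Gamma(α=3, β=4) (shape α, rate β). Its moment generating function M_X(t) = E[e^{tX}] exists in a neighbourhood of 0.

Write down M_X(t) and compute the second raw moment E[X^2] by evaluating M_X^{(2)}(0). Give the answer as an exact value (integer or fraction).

E[X^2] = d^2M/dt^2 |_{t=0} = 3/4

M_X(t) = 64/(4 - t)^3
dM/dt = 192/(t^4 - 16*t^3 + 96*t^2 - 256*t + 256)
d^2M/dt^2 = -768/(t^5 - 20*t^4 + 160*t^3 - 640*t^2 + 1280*t - 1024)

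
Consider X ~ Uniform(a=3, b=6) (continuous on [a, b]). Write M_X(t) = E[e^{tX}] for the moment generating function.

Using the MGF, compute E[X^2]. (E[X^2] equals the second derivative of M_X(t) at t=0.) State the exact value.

M_X(t) = (e^(6*t) - e^(3*t))/(3*t)
M′(t) = (6*t*e^(6*t) - 3*t*e^(3*t) - e^(6*t) + e^(3*t))/(3*t^2)
M′′(t) = (36*t^2*e^(6*t) - 9*t^2*e^(3*t) - 12*t*e^(6*t) + 6*t*e^(3*t) + 2*e^(6*t) - 2*e^(3*t))/(3*t^3)

E[X^2] = M′′(0) = 21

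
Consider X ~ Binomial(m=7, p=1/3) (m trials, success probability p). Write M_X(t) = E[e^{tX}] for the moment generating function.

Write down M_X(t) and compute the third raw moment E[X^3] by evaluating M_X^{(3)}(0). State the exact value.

M_X(t) = (e^(t)/3 + 2/3)^7
M^(3)(t) = 343*e^(7*t)/2187 + 112*e^(6*t)/81 + 3500*e^(5*t)/729 + 17920*e^(4*t)/2187 + 560*e^(3*t)/81 + 1792*e^(2*t)/729 + 448*e^(t)/2187

E[X^3] = M^(3)(0) = 217/9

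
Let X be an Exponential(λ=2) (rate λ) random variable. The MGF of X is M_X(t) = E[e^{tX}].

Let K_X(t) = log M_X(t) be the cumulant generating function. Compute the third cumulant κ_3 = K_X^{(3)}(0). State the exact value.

κ_3 = d^3K/dt^3 |_{t=0} = 1/4

M_X(t) = 2/(2 - t)
K_X(t) = log M_X(t) = -log(2 - t) + log(2)
dK/dt = -1/(t - 2)
d^2K/dt^2 = 1/(t^2 - 4*t + 4)
d^3K/dt^3 = -2/(t^3 - 6*t^2 + 12*t - 8)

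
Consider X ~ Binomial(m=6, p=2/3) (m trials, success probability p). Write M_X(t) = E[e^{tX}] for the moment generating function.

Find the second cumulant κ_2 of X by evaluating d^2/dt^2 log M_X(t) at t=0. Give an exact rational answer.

κ_2 = D^2[K](0) = 4/3

M_X(t) = (2*e^(t)/3 + 1/3)^6
K_X(t) = log M_X(t) = 6*log(2*e^(t)/3 + 1/3)
D^2[K](t) = 12*e^(t)/(4*e^(2*t) + 4*e^(t) + 1)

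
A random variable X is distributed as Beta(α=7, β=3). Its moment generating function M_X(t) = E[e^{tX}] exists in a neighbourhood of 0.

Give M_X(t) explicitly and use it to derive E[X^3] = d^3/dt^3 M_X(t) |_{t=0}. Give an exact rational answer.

E[X^3] = d^3M/dt^3 |_{t=0} = 21/55

M_X(t) = ₁F₁(7; 10; t)
dM/dt = 7*₁F₁(8; 11; t)/10
d^2M/dt^2 = 28*₁F₁(9; 12; t)/55
d^3M/dt^3 = 21*₁F₁(10; 13; t)/55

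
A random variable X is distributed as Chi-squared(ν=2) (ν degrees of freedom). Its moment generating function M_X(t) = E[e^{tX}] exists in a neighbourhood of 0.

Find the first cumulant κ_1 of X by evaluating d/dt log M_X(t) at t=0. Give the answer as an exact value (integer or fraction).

M_X(t) = 1/(1 - 2*t)
K_X(t) = log M_X(t) = -log(1 - 2*t)
D[K](t) = -2/(2*t - 1)

κ_1 = D[K](0) = 2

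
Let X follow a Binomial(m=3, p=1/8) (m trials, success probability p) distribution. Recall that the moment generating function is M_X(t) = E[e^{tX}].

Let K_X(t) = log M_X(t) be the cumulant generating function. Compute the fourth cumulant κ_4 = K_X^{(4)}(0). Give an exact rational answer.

κ_4 = d^4K/dt^4 |_{t=0} = 231/2048

M_X(t) = (e^(t)/8 + 7/8)^3
K_X(t) = log M_X(t) = 3*log(e^(t)/8 + 7/8)
dK/dt = 3*e^(t)/(e^(t) + 7)
d^2K/dt^2 = 21*e^(t)/(e^(2*t) + 14*e^(t) + 49)
d^3K/dt^3 = (-21*e^(2*t) + 147*e^(t))/(e^(3*t) + 21*e^(2*t) + 147*e^(t) + 343)
d^4K/dt^4 = (21*e^(3*t) - 588*e^(2*t) + 1029*e^(t))/(e^(4*t) + 28*e^(3*t) + 294*e^(2*t) + 1372*e^(t) + 2401)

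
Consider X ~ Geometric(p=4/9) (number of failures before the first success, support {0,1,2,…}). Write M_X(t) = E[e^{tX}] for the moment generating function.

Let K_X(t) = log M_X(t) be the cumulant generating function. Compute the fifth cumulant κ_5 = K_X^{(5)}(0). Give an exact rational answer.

M_X(t) = 4/(9*(1 - 5*e^(t)/9))
K_X(t) = log M_X(t) = -log(1 - 5*e^(t)/9) - 2*log(3) + 2*log(2)
dK/dt = -5*e^(t)/(5*e^(t) - 9)
d^2K/dt^2 = 45*e^(t)/(25*e^(2*t) - 90*e^(t) + 81)
d^3K/dt^3 = (-225*e^(2*t) - 405*e^(t))/(125*e^(3*t) - 675*e^(2*t) + 1215*e^(t) - 729)
d^4K/dt^4 = (1125*e^(3*t) + 8100*e^(2*t) + 3645*e^(t))/(625*e^(4*t) - 4500*e^(3*t) + 12150*e^(2*t) - 14580*e^(t) + 6561)
d^5K/dt^5 = (-5625*e^(4*t) - 111375*e^(3*t) - 200475*e^(2*t) - 32805*e^(t))/(3125*e^(5*t) - 28125*e^(4*t) + 101250*e^(3*t) - 182250*e^(2*t) + 164025*e^(t) - 59049)

κ_5 = d^5K/dt^5 |_{t=0} = 43785/128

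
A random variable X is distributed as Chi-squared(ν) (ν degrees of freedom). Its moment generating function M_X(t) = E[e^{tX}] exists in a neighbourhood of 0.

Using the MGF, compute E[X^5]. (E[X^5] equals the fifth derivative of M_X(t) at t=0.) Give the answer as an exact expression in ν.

E[X^5] = D^5[M](0) = ν*(ν^4 + 20*ν^3 + 140*ν^2 + 400*ν + 384)

M_X(t) = (1 - 2*t)^(-ν/2)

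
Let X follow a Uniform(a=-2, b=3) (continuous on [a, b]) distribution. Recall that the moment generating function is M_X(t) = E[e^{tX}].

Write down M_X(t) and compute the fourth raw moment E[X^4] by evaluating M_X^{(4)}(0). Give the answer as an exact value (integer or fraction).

M_X(t) = (e^(3*t) - e^(-2*t))/(5*t)
dM/dt = (3*t*e^(5*t) + 2*t - e^(5*t) + 1)*e^(-2*t)/(5*t^2)
d^2M/dt^2 = (9*t^2*e^(5*t) - 4*t^2 - 6*t*e^(5*t) - 4*t + 2*e^(5*t) - 2)*e^(-2*t)/(5*t^3)
d^3M/dt^3 = (27*t^3*e^(5*t) + 8*t^3 - 27*t^2*e^(5*t) + 12*t^2 + 18*t*e^(5*t) + 12*t - 6*e^(5*t) + 6)*e^(-2*t)/(5*t^4)
d^4M/dt^4 = (81*t^4*e^(5*t) - 16*t^4 - 108*t^3*e^(5*t) - 32*t^3 + 108*t^2*e^(5*t) - 48*t^2 - 72*t*e^(5*t) - 48*t + 24*e^(5*t) - 24)*e^(-2*t)/(5*t^5)

E[X^4] = d^4M/dt^4 |_{t=0} = 11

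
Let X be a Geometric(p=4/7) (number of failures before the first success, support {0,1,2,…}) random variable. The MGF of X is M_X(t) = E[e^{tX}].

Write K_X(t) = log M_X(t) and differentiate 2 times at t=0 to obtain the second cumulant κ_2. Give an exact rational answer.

κ_2 = K^(2)(0) = 21/16

M_X(t) = 4/(7*(1 - 3*e^(t)/7))
K_X(t) = log M_X(t) = -log(1 - 3*e^(t)/7) - log(7) + 2*log(2)
K^(2)(t) = 21*e^(t)/(9*e^(2*t) - 42*e^(t) + 49)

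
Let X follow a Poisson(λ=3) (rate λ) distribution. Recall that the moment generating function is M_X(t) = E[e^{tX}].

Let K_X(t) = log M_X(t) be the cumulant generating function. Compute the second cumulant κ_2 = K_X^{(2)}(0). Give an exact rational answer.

κ_2 = K′′(0) = 3

M_X(t) = e^(3*e^(t) - 3)
K_X(t) = log M_X(t) = 3*e^(t) - 3
K′(t) = 3*e^(t)
K′′(t) = 3*e^(t)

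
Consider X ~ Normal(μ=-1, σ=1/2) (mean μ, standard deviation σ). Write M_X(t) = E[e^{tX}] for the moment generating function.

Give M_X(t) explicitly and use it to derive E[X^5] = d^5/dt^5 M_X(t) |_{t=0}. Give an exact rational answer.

M_X(t) = e^(t^2/8 - t)
M^(5)(t) = (t^5*e^(t^2/8) - 20*t^4*e^(t^2/8) + 200*t^3*e^(t^2/8) - 1120*t^2*e^(t^2/8) + 3440*t*e^(t^2/8) - 4544*e^(t^2/8))*e^(-t)/1024

E[X^5] = M^(5)(0) = -71/16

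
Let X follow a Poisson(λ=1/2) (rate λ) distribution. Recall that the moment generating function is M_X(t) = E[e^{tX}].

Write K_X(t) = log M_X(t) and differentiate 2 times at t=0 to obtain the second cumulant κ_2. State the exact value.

M_X(t) = e^(e^(t)/2 - 1/2)
K_X(t) = log M_X(t) = e^(t)/2 - 1/2
D^2[K](t) = e^(t)/2

κ_2 = D^2[K](0) = 1/2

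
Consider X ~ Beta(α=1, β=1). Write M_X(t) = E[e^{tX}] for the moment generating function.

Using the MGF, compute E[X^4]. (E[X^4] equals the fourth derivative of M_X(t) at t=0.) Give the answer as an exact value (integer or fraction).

M_X(t) = ₁F₁(1; 2; t)
dM/dt = ₁F₁(2; 3; t)/2
d^2M/dt^2 = ₁F₁(3; 4; t)/3
d^3M/dt^3 = ₁F₁(4; 5; t)/4
d^4M/dt^4 = ₁F₁(5; 6; t)/5

E[X^4] = d^4M/dt^4 |_{t=0} = 1/5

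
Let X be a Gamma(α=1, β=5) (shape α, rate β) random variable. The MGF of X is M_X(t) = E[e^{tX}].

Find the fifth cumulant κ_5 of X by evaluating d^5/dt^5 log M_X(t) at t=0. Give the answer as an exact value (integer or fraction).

M_X(t) = 5/(5 - t)
K_X(t) = log M_X(t) = -log(5 - t) + log(5)
D^5[K](t) = -24/(t^5 - 25*t^4 + 250*t^3 - 1250*t^2 + 3125*t - 3125)

κ_5 = D^5[K](0) = 24/3125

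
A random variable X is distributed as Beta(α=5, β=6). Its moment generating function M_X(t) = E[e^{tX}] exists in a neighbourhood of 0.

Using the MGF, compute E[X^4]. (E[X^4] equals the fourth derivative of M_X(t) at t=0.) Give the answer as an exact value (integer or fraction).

E[X^4] = d^4M/dt^4 |_{t=0} = 10/143

M_X(t) = ₁F₁(5; 11; t)
dM/dt = 5*₁F₁(6; 12; t)/11
d^2M/dt^2 = 5*₁F₁(7; 13; t)/22
d^3M/dt^3 = 35*₁F₁(8; 14; t)/286
d^4M/dt^4 = 10*₁F₁(9; 15; t)/143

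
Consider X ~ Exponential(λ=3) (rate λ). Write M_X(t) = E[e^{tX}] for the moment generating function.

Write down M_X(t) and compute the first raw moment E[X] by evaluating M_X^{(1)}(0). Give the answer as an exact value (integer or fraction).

M_X(t) = 3/(3 - t)
dM/dt = 3/(t^2 - 6*t + 9)

E[X] = dM/dt |_{t=0} = 1/3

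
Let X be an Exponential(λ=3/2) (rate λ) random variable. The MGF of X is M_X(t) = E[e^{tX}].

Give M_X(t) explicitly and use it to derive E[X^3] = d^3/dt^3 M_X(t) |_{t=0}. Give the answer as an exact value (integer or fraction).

E[X^3] = D^3[M](0) = 16/9

M_X(t) = 3/(2*(3/2 - t))
D^3[M](t) = 144/(16*t^4 - 96*t^3 + 216*t^2 - 216*t + 81)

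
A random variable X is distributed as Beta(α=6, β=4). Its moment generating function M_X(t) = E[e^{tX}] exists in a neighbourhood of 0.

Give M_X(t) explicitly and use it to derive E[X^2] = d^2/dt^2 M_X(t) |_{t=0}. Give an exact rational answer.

E[X^2] = M′′(0) = 21/55

M_X(t) = ₁F₁(6; 10; t)
M′(t) = 3*₁F₁(7; 11; t)/5
M′′(t) = 21*₁F₁(8; 12; t)/55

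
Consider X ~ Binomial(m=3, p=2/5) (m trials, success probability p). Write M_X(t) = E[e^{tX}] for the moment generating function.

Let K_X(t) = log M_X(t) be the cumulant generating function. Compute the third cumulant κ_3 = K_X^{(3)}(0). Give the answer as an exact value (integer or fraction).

M_X(t) = (2*e^(t)/5 + 3/5)^3
K_X(t) = log M_X(t) = 3*log(2*e^(t)/5 + 3/5)
K^(3)(t) = (-36*e^(2*t) + 54*e^(t))/(8*e^(3*t) + 36*e^(2*t) + 54*e^(t) + 27)

κ_3 = K^(3)(0) = 18/125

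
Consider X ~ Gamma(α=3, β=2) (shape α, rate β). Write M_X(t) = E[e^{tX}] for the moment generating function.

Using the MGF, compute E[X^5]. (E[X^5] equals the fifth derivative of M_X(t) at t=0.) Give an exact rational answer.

E[X^5] = M^(5)(0) = 315/4

M_X(t) = 8/(2 - t)^3
M^(5)(t) = 20160/(t^8 - 16*t^7 + 112*t^6 - 448*t^5 + 1120*t^4 - 1792*t^3 + 1792*t^2 - 1024*t + 256)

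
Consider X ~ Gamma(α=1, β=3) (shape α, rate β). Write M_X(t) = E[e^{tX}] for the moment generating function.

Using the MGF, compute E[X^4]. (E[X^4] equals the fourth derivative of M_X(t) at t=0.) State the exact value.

M_X(t) = 3/(3 - t)
D^4[M](t) = -72/(t^5 - 15*t^4 + 90*t^3 - 270*t^2 + 405*t - 243)

E[X^4] = D^4[M](0) = 8/27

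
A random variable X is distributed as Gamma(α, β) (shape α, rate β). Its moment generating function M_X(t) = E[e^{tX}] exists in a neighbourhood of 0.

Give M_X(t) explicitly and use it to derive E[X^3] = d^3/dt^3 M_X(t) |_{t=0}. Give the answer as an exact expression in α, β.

E[X^3] = D^3[M](0) = α*(α^2 + 3*α + 2)/β^3

M_X(t) = (β/(β - t))^α
D^3[M](t) = (-α^3*β^α*(1/(β - t))^α - 3*α^2*β^α*(1/(β - t))^α - 2*α*β^α*(1/(β - t))^α)/(-β^3 + 3*β^2*t - 3*β*t^2 + t^3)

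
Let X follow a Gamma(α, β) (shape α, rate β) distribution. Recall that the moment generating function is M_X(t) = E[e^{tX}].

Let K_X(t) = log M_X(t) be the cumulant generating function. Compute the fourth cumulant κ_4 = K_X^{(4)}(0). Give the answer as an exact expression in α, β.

M_X(t) = (β/(β - t))^α
K_X(t) = log M_X(t) = α*(log(β) - log(β - t))
dK/dt = -α/(-β + t)
d^2K/dt^2 = α/(β^2 - 2*β*t + t^2)
d^3K/dt^3 = -2*α/(-β^3 + 3*β^2*t - 3*β*t^2 + t^3)
d^4K/dt^4 = 6*α/(β^4 - 4*β^3*t + 6*β^2*t^2 - 4*β*t^3 + t^4)

κ_4 = d^4K/dt^4 |_{t=0} = 6*α/β^4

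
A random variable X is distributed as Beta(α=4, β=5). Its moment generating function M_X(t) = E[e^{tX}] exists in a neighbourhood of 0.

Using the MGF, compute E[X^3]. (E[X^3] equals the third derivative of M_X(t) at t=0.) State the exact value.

E[X^3] = D^3[M](0) = 4/33

M_X(t) = ₁F₁(4; 9; t)
D^3[M](t) = 4*₁F₁(7; 12; t)/33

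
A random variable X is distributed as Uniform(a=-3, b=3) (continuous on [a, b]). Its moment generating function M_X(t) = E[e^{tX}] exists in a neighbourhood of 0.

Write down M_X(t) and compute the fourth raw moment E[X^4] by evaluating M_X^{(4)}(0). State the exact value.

M_X(t) = (e^(3*t) - e^(-3*t))/(6*t)
D^4[M](t) = (27*t^4*e^(6*t) - 27*t^4 - 36*t^3*e^(6*t) - 36*t^3 + 36*t^2*e^(6*t) - 36*t^2 - 24*t*e^(6*t) - 24*t + 8*e^(6*t) - 8)*e^(-3*t)/(2*t^5)

E[X^4] = D^4[M](0) = 81/5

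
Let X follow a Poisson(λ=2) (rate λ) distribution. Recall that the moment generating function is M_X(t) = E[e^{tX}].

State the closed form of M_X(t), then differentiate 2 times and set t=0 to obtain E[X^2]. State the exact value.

E[X^2] = D^2[M](0) = 6

M_X(t) = e^(2*e^(t) - 2)
D^2[M](t) = (4*e^(2*t)*e^(2*e^(t)) + 2*e^(t)*e^(2*e^(t)))*e^(-2)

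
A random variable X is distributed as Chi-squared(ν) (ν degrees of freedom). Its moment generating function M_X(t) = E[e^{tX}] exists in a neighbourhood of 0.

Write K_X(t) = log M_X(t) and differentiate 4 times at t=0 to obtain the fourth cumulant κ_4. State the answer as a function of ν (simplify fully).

M_X(t) = (1 - 2*t)^(-ν/2)
K_X(t) = log M_X(t) = -ν*log(1 - 2*t)/2
K^(4)(t) = 48*ν/(16*t^4 - 32*t^3 + 24*t^2 - 8*t + 1)

κ_4 = K^(4)(0) = 48*ν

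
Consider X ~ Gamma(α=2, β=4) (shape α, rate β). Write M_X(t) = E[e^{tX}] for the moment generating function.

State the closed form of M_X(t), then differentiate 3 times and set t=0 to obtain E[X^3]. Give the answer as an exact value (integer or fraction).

E[X^3] = M^(3)(0) = 3/8

M_X(t) = 16/(4 - t)^2
M^(3)(t) = -384/(t^5 - 20*t^4 + 160*t^3 - 640*t^2 + 1280*t - 1024)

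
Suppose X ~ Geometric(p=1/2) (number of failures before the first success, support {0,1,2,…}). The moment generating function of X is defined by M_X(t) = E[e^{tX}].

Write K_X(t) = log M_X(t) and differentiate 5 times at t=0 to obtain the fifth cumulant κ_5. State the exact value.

κ_5 = d^5K/dt^5 |_{t=0} = 150

M_X(t) = 1/(2*(1 - e^(t)/2))
K_X(t) = log M_X(t) = -log(1 - e^(t)/2) - log(2)
dK/dt = -e^(t)/(e^(t) - 2)
d^2K/dt^2 = 2*e^(t)/(e^(2*t) - 4*e^(t) + 4)
d^3K/dt^3 = (-2*e^(2*t) - 4*e^(t))/(e^(3*t) - 6*e^(2*t) + 12*e^(t) - 8)
d^4K/dt^4 = (2*e^(3*t) + 16*e^(2*t) + 8*e^(t))/(e^(4*t) - 8*e^(3*t) + 24*e^(2*t) - 32*e^(t) + 16)
d^5K/dt^5 = (-2*e^(4*t) - 44*e^(3*t) - 88*e^(2*t) - 16*e^(t))/(e^(5*t) - 10*e^(4*t) + 40*e^(3*t) - 80*e^(2*t) + 80*e^(t) - 32)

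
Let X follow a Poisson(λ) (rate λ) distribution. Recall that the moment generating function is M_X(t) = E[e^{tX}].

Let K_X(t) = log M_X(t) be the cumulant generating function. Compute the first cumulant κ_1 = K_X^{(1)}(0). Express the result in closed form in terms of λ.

κ_1 = dK/dt |_{t=0} = λ

M_X(t) = e^(λ*(e^(t) - 1))
K_X(t) = log M_X(t) = λ*(e^(t) - 1)
dK/dt = λ*e^(t)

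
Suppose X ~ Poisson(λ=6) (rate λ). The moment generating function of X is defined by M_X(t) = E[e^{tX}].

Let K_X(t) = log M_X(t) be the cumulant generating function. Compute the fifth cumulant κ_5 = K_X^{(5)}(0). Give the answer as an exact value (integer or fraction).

M_X(t) = e^(6*e^(t) - 6)
K_X(t) = log M_X(t) = 6*e^(t) - 6
D^5[K](t) = 6*e^(t)

κ_5 = D^5[K](0) = 6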